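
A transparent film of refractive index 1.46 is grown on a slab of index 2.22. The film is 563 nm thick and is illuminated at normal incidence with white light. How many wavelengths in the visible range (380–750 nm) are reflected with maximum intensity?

Ray reflecting at the top interface goes from n = 1.0 toward n = 1.46: a half-wave phase shift.
Bottom surface (1.46 → 2.22): reflection off a higher-index medium gives a half-wave phase shift.
Zero or two π shifts → no net half-wave offset.
So the condition for constructive reflection is 2 n t = m λ.
λ = 2 n t / m = 1644 / m nm.
m=2: 822 nm (IR); m=3: 548 nm (visible); m=4: 411 nm (visible); m=5: 329 nm (UV).

2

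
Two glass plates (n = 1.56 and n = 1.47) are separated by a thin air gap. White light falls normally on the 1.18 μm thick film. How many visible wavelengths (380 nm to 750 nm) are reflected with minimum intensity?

3

Top surface (1.56 → 1.0): reflection off a lower-index medium gives no phase shift.
Ray reflecting at the bottom interface goes from n = 1.0 toward n = 1.47: a half-wave phase shift.
The two reflections differ by half a wavelength.
With one net inversion, destructive interference in reflection requires 2 n t = m λ.
λ = 2 n t / m = 2360 / m nm.
m=3: 787 nm (IR); m=4: 590 nm (visible); m=5: 472 nm (visible); m=6: 393 nm (visible); m=7: 337 nm (UV).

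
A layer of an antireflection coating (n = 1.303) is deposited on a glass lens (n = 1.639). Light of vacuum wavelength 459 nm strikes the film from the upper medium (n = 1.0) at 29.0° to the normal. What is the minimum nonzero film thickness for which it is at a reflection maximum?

At the upper boundary (n = 1.0 to n = 1.303) the reflected ray undergoes a half-wave phase shift.
Bottom surface (1.303 → 1.639): reflection off a higher-index medium gives a half-wave phase shift.
Zero or two π shifts → no net half-wave offset.
With no net inversion, constructive interference in reflection requires 2 n t cos θ_r = m λ.
Snell's law: 1.0 sin 29.0° = 1.303 sin θ_r → sin θ_r = 0.372, cos θ_r = 0.928.
Minimum nonzero at m = 1: t = λ / (2 n cos θ_r) = 459 / (2 × 1.303 × 0.928) = 190 nm.

190 nm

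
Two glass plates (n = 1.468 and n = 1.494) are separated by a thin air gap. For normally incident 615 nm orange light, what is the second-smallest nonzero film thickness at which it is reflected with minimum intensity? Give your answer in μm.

Ray reflecting at the top interface goes from n = 1.468 toward n = 1.0: no phase shift.
Ray reflecting at the bottom interface goes from n = 1.0 toward n = 1.494: a half-wave phase shift.
Net: one phase inversion between the two reflected rays.
With one net inversion, destructive interference in reflection requires 2 n t = m λ.
The second-smallest nonzero thickness corresponds to m = 2: t = m λ / (2 n) = 2.00 × 615 / (2 × 1.0) = 615 nm.

0.615 μm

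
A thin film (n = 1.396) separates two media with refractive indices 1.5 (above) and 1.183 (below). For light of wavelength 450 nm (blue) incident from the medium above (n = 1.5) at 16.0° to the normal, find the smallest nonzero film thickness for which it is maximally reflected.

Ray reflecting at the top interface goes from n = 1.5 toward n = 1.396: no phase shift.
Bottom surface (1.396 → 1.183): reflection off a lower-index medium gives no phase shift.
The two reflections carry the same phase change, so no net offset.
So the condition for constructive reflection is 2 n t cos θ_r = m λ.
Snell's law: 1.5 sin 16.0° = 1.396 sin θ_r → sin θ_r = 0.296, cos θ_r = 0.955.
Minimum nonzero at m = 1: t = λ / (2 n cos θ_r) = 450 / (2 × 1.396 × 0.955) = 169 nm.

169 nm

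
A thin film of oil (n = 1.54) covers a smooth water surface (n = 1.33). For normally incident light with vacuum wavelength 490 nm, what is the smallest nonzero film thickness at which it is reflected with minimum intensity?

159 nm

At the upper boundary (n = 1.0 to n = 1.54) the reflected ray undergoes a half-wave phase shift.
Bottom surface (1.54 → 1.33): reflection off a lower-index medium gives no phase shift.
The two reflections differ by half a wavelength.
With one net inversion, destructive interference in reflection requires 2 n t = m λ.
The smallest nonzero thickness corresponds to m = 1: t = m λ / (2 n) = 1.00 × 490 / (2 × 1.54) = 159 nm.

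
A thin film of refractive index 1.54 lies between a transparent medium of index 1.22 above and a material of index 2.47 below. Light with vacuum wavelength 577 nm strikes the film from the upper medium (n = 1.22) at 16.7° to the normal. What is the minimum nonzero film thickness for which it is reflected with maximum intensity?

192 nm

Ray reflecting at the top interface goes from n = 1.22 toward n = 1.54: a half-wave phase shift.
At the lower boundary (n = 1.54 to n = 2.47) the reflected ray undergoes a half-wave phase shift.
Net: no relative phase inversion (both shifts match).
For maximum reflection here: 2 n t cos θ_r = m λ.
Snell's law: 1.22 sin 16.7° = 1.54 sin θ_r → sin θ_r = 0.228, cos θ_r = 0.974.
Minimum nonzero at m = 1: t = λ / (2 n cos θ_r) = 577 / (2 × 1.54 × 0.974) = 192 nm.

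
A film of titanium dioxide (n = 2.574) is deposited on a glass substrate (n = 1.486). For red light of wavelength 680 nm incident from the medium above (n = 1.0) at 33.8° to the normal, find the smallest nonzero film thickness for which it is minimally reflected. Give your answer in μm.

0.135 μm

Top surface (1.0 → 2.574): reflection off a higher-index medium gives a half-wave phase shift.
Ray reflecting at the bottom interface goes from n = 2.574 toward n = 1.486: no phase shift.
Exactly one π shift → a net half-wave offset.
For weak reflection here: 2 n t cos θ_r = m λ.
Snell's law: 1.0 sin 33.8° = 2.574 sin θ_r → sin θ_r = 0.216, cos θ_r = 0.976.
Minimum nonzero at m = 1: t = λ / (2 n cos θ_r) = 680 / (2 × 2.574 × 0.976) = 135 nm.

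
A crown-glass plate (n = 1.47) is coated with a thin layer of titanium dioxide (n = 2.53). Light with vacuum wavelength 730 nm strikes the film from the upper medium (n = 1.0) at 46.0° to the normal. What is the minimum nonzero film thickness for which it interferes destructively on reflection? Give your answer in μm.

0.150 μm

At the upper boundary (n = 1.0 to n = 2.53) the reflected ray undergoes a half-wave phase shift.
At the lower boundary (n = 2.53 to n = 1.47) the reflected ray undergoes no phase shift.
Exactly one π shift → a net half-wave offset.
So the condition for destructive reflection is 2 n t cos θ_r = m λ.
Snell's law: 1.0 sin 46.0° = 2.53 sin θ_r → sin θ_r = 0.284, cos θ_r = 0.959.
Minimum nonzero at m = 1: t = λ / (2 n cos θ_r) = 730 / (2 × 2.53 × 0.959) = 150 nm.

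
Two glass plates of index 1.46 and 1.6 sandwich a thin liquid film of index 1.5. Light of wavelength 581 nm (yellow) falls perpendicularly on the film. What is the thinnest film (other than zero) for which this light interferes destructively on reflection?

At the upper boundary (n = 1.46 to n = 1.5) the reflected ray undergoes a half-wave phase shift.
At the lower boundary (n = 1.5 to n = 1.6) the reflected ray undergoes a half-wave phase shift.
Zero or two π shifts → no net half-wave offset.
For minimum reflection here: 2 n t = (m + ½) λ.
Minimum at m = 0: t = λ / (4 n) = 581 / (4 × 1.5) = 96.8 nm.

96.8 nm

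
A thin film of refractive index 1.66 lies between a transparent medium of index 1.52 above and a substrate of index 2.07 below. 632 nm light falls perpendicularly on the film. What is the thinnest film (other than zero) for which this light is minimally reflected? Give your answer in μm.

0.0952 μm

Ray reflecting at the top interface goes from n = 1.52 toward n = 1.66: a half-wave phase shift.
Bottom surface (1.66 → 2.07): reflection off a higher-index medium gives a half-wave phase shift.
Zero or two π shifts → no net half-wave offset.
With no net inversion, destructive interference in reflection requires 2 n t = (m + ½) λ.
Minimum at m = 0: t = λ / (4 n) = 632 / (4 × 1.66) = 95.2 nm.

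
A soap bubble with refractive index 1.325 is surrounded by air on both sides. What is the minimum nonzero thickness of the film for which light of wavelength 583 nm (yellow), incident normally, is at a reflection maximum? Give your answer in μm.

Top surface (1.0 → 1.325): reflection off a higher-index medium gives a half-wave phase shift.
At the lower boundary (n = 1.325 to n = 1.0) the reflected ray undergoes no phase shift.
Net: one phase inversion between the two reflected rays.
With one net inversion, constructive interference in reflection requires 2 n t = (m + ½) λ.
Minimum at m = 0: t = λ / (4 n) = 583 / (4 × 1.325) = 110 nm.

0.110 μm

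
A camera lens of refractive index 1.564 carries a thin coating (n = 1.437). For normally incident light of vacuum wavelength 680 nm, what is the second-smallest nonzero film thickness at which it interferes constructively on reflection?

At the upper boundary (n = 1.0 to n = 1.437) the reflected ray undergoes a half-wave phase shift.
At the lower boundary (n = 1.437 to n = 1.564) the reflected ray undergoes a half-wave phase shift.
The two reflections carry the same phase change, so no net offset.
With no net inversion, constructive interference in reflection requires 2 n t = m λ.
The second-smallest nonzero thickness corresponds to m = 2: t = m λ / (2 n) = 2.00 × 680 / (2 × 1.437) = 473 nm.

473 nm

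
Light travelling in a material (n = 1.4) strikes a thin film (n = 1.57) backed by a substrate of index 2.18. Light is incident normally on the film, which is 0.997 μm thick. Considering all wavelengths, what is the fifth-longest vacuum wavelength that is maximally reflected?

At the upper boundary (n = 1.4 to n = 1.57) the reflected ray undergoes a half-wave phase shift.
At the lower boundary (n = 1.57 to n = 2.18) the reflected ray undergoes a half-wave phase shift.
Net: no relative phase inversion (both shifts match).
For strong reflection here: 2 n t = m λ.
λ = 2 n t / m. The fifth-longest wavelength is m = 5: λ = 2 × 1.57 × 997 / 5.00 = 626 nm.

626 nm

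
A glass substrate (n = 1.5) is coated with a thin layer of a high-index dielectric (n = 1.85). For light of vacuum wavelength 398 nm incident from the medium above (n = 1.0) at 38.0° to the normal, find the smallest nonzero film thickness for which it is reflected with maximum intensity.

57.0 nm

At the upper boundary (n = 1.0 to n = 1.85) the reflected ray undergoes a half-wave phase shift.
Bottom surface (1.85 → 1.5): reflection off a lower-index medium gives no phase shift.
The two reflections differ by half a wavelength.
With one net inversion, constructive interference in reflection requires 2 n t cos θ_r = (m + ½) λ.
Snell's law: 1.0 sin 38.0° = 1.85 sin θ_r → sin θ_r = 0.333, cos θ_r = 0.943.
Minimum at m = 0: t = λ / (4 n cos θ_r) = 398 / (4 × 1.85 × 0.943) = 57.0 nm.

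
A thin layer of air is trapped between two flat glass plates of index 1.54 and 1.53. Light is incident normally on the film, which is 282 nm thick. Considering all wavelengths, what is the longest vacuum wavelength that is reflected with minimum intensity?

Ray reflecting at the top interface goes from n = 1.54 toward n = 1.0: no phase shift.
Ray reflecting at the bottom interface goes from n = 1.0 toward n = 1.53: a half-wave phase shift.
Net: one phase inversion between the two reflected rays.
With one net inversion, destructive interference in reflection requires 2 n t = m λ.
λ = 2 n t / m. The longest wavelength is m = 1: λ = 2 × 1.0 × 282 / 1.00 = 564 nm.

564 nm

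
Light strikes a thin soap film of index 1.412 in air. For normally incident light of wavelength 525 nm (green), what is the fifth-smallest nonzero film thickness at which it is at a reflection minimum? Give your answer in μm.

0.930 μm

Top surface (1.0 → 1.412): reflection off a higher-index medium gives a half-wave phase shift.
At the lower boundary (n = 1.412 to n = 1.0) the reflected ray undergoes no phase shift.
Exactly one π shift → a net half-wave offset.
For dark reflection here: 2 n t = m λ.
The fifth-smallest nonzero thickness corresponds to m = 5: t = m λ / (2 n) = 5.00 × 525 / (2 × 1.412) = 930 nm.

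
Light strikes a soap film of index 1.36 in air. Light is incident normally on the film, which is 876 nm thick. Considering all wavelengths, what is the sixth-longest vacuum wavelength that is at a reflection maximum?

Ray reflecting at the top interface goes from n = 1.0 toward n = 1.36: a half-wave phase shift.
Ray reflecting at the bottom interface goes from n = 1.36 toward n = 1.0: no phase shift.
Net: one phase inversion between the two reflected rays.
For bright reflection here: 2 n t = (m + ½) λ.
λ = 2 n t / (m + ½). The sixth-longest wavelength is m = 5: λ = 2 × 1.36 × 876 / 5.50 = 433 nm.

433 nm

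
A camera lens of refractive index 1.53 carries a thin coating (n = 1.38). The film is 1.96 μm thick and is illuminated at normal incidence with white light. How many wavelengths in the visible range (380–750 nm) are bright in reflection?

Top surface (1.0 → 1.38): reflection off a higher-index medium gives a half-wave phase shift.
Ray reflecting at the bottom interface goes from n = 1.38 toward n = 1.53: a half-wave phase shift.
Net: no relative phase inversion (both shifts match).
So the condition for constructive reflection is 2 n t = m λ.
λ = 2 n t / m = 5410 / m nm.
m=7: 773 nm (IR); m=8: 676 nm (visible); m=9: 601 nm (visible); m=10: 541 nm (visible); m=11: 492 nm (visible); m=12: 451 nm (visible); m=13: 416 nm (visible); m=14: 386 nm (visible); m=15: 361 nm (UV).

7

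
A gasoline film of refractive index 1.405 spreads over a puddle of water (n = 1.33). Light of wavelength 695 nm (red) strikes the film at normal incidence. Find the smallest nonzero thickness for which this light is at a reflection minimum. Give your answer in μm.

0.247 μm

Top surface (1.0 → 1.405): reflection off a higher-index medium gives a half-wave phase shift.
Ray reflecting at the bottom interface goes from n = 1.405 toward n = 1.33: no phase shift.
The two reflections differ by half a wavelength.
For minimum reflection here: 2 n t = m λ.
The smallest nonzero thickness corresponds to m = 1: t = m λ / (2 n) = 1.00 × 695 / (2 × 1.405) = 247 nm.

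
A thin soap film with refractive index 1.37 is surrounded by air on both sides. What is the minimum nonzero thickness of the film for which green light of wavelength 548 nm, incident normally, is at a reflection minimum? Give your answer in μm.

Ray reflecting at the top interface goes from n = 1.0 toward n = 1.37: a half-wave phase shift.
At the lower boundary (n = 1.37 to n = 1.0) the reflected ray undergoes no phase shift.
The two reflections differ by half a wavelength.
So the condition for destructive reflection is 2 n t = m λ.
Minimum nonzero at m = 1: t = λ / (2 n) = 548 / (2 × 1.37) = 200 nm.

0.200 μm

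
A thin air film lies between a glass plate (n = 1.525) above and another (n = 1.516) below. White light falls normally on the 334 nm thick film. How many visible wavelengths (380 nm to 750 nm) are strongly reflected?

1

Ray reflecting at the top interface goes from n = 1.525 toward n = 1.0: no phase shift.
Bottom surface (1.0 → 1.516): reflection off a higher-index medium gives a half-wave phase shift.
Exactly one π shift → a net half-wave offset.
So the condition for constructive reflection is 2 n t = (m + ½) λ.
λ = 2 n t / (m + ½) = 668 / (m + ½) nm.
m=0: 1336 nm (IR); m=1: 445 nm (visible); m=2: 267 nm (UV).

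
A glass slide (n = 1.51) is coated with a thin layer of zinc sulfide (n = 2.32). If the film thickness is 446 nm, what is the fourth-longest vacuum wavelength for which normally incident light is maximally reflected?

Top surface (1.0 → 2.32): reflection off a higher-index medium gives a half-wave phase shift.
Bottom surface (2.32 → 1.51): reflection off a lower-index medium gives no phase shift.
Net: one phase inversion between the two reflected rays.
With one net inversion, constructive interference in reflection requires 2 n t = (m + ½) λ.
λ = 2 n t / (m + ½). The fourth-longest wavelength is m = 3: λ = 2 × 2.32 × 446 / 3.50 = 591 nm.

591 nm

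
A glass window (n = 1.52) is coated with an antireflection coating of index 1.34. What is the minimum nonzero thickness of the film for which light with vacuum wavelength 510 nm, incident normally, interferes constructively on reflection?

190 nm

Top surface (1.0 → 1.34): reflection off a higher-index medium gives a half-wave phase shift.
Bottom surface (1.34 → 1.52): reflection off a higher-index medium gives a half-wave phase shift.
The two reflections carry the same phase change, so no net offset.
With no net inversion, constructive interference in reflection requires 2 n t = m λ.
Minimum nonzero at m = 1: t = λ / (2 n) = 510 / (2 × 1.34) = 190 nm.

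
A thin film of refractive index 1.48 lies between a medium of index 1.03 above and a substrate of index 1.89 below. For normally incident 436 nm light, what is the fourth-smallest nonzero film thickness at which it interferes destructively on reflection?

516 nm

Top surface (1.03 → 1.48): reflection off a higher-index medium gives a half-wave phase shift.
At the lower boundary (n = 1.48 to n = 1.89) the reflected ray undergoes a half-wave phase shift.
Net: no relative phase inversion (both shifts match).
With no net inversion, destructive interference in reflection requires 2 n t = (m + ½) λ.
The fourth-smallest nonzero thickness corresponds to m = 3: t = (m + ½) λ / (2 n) = 3.50 × 436 / (2 × 1.48) = 516 nm.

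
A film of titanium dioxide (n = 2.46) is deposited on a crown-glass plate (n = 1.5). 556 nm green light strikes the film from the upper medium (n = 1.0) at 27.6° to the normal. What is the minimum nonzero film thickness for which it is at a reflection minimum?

Top surface (1.0 → 2.46): reflection off a higher-index medium gives a half-wave phase shift.
Bottom surface (2.46 → 1.5): reflection off a lower-index medium gives no phase shift.
Exactly one π shift → a net half-wave offset.
With one net inversion, destructive interference in reflection requires 2 n t cos θ_r = m λ.
Snell's law: 1.0 sin 27.6° = 2.46 sin θ_r → sin θ_r = 0.188, cos θ_r = 0.982.
Minimum nonzero at m = 1: t = λ / (2 n cos θ_r) = 556 / (2 × 2.46 × 0.982) = 115 nm.

115 nm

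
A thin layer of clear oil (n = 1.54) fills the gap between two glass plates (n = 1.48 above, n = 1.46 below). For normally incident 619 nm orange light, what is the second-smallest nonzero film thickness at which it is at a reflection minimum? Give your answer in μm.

Top surface (1.48 → 1.54): reflection off a higher-index medium gives a half-wave phase shift.
Ray reflecting at the bottom interface goes from n = 1.54 toward n = 1.46: no phase shift.
The two reflections differ by half a wavelength.
With one net inversion, destructive interference in reflection requires 2 n t = m λ.
The second-smallest nonzero thickness corresponds to m = 2: t = m λ / (2 n) = 2.00 × 619 / (2 × 1.54) = 402 nm.

0.402 μm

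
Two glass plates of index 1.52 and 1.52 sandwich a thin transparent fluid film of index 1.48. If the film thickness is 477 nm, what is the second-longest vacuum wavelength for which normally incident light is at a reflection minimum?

706 nm

Ray reflecting at the top interface goes from n = 1.52 toward n = 1.48: no phase shift.
Ray reflecting at the bottom interface goes from n = 1.48 toward n = 1.52: a half-wave phase shift.
Net: one phase inversion between the two reflected rays.
With one net inversion, destructive interference in reflection requires 2 n t = m λ.
λ = 2 n t / m. The second-longest wavelength is m = 2: λ = 2 × 1.48 × 477 / 2.00 = 706 nm.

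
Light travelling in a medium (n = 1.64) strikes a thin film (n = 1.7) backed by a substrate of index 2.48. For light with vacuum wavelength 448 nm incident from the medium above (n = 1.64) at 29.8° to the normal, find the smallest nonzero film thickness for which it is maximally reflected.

At the upper boundary (n = 1.64 to n = 1.7) the reflected ray undergoes a half-wave phase shift.
Bottom surface (1.7 → 2.48): reflection off a higher-index medium gives a half-wave phase shift.
Net: no relative phase inversion (both shifts match).
With no net inversion, constructive interference in reflection requires 2 n t cos θ_r = m λ.
Snell's law: 1.64 sin 29.8° = 1.7 sin θ_r → sin θ_r = 0.479, cos θ_r = 0.878.
Minimum nonzero at m = 1: t = λ / (2 n cos θ_r) = 448 / (2 × 1.7 × 0.878) = 150 nm.

150 nm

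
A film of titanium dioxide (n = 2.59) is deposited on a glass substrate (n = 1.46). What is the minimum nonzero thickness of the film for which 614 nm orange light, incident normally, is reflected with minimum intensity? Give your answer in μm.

Top surface (1.0 → 2.59): reflection off a higher-index medium gives a half-wave phase shift.
At the lower boundary (n = 2.59 to n = 1.46) the reflected ray undergoes no phase shift.
The two reflections differ by half a wavelength.
With one net inversion, destructive interference in reflection requires 2 n t = m λ.
Minimum nonzero at m = 1: t = λ / (2 n) = 614 / (2 × 2.59) = 119 nm.

0.119 μm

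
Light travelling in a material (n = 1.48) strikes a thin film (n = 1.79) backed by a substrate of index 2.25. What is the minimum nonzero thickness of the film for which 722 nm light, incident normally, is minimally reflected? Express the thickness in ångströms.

1008 Å

Top surface (1.48 → 1.79): reflection off a higher-index medium gives a half-wave phase shift.
Ray reflecting at the bottom interface goes from n = 1.79 toward n = 2.25: a half-wave phase shift.
Zero or two π shifts → no net half-wave offset.
With no net inversion, destructive interference in reflection requires 2 n t = (m + ½) λ.
Minimum at m = 0: t = λ / (4 n) = 722 / (4 × 1.79) = 101 nm.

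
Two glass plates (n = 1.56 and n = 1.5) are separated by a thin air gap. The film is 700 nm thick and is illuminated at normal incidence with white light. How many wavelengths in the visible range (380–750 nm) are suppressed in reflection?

2

At the upper boundary (n = 1.56 to n = 1.0) the reflected ray undergoes no phase shift.
Ray reflecting at the bottom interface goes from n = 1.0 toward n = 1.5: a half-wave phase shift.
Exactly one π shift → a net half-wave offset.
With one net inversion, destructive interference in reflection requires 2 n t = m λ.
λ = 2 n t / m = 1400 / m nm.
m=1: 1400 nm (IR); m=2: 700 nm (visible); m=3: 467 nm (visible); m=4: 350 nm (UV).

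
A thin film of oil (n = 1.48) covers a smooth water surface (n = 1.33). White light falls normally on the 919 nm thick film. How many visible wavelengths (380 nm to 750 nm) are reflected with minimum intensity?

4

Ray reflecting at the top interface goes from n = 1.0 toward n = 1.48: a half-wave phase shift.
Ray reflecting at the bottom interface goes from n = 1.48 toward n = 1.33: no phase shift.
The two reflections differ by half a wavelength.
With one net inversion, destructive interference in reflection requires 2 n t = m λ.
λ = 2 n t / m = 2720 / m nm.
m=3: 907 nm (IR); m=4: 680 nm (visible); m=5: 544 nm (visible); m=6: 453 nm (visible); m=7: 389 nm (visible); m=8: 340 nm (UV).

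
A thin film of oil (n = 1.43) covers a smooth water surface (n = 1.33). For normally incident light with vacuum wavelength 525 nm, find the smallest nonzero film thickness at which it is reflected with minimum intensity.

184 nm

Ray reflecting at the top interface goes from n = 1.0 toward n = 1.43: a half-wave phase shift.
At the lower boundary (n = 1.43 to n = 1.33) the reflected ray undergoes no phase shift.
Exactly one π shift → a net half-wave offset.
With one net inversion, destructive interference in reflection requires 2 n t = m λ.
Minimum nonzero at m = 1: t = λ / (2 n) = 525 / (2 × 1.43) = 184 nm.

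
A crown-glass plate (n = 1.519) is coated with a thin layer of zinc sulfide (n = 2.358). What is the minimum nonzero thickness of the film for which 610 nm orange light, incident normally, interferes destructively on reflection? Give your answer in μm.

0.129 μm

Top surface (1.0 → 2.358): reflection off a higher-index medium gives a half-wave phase shift.
At the lower boundary (n = 2.358 to n = 1.519) the reflected ray undergoes no phase shift.
Exactly one π shift → a net half-wave offset.
With one net inversion, destructive interference in reflection requires 2 n t = m λ.
Minimum nonzero at m = 1: t = λ / (2 n) = 610 / (2 × 2.358) = 129 nm.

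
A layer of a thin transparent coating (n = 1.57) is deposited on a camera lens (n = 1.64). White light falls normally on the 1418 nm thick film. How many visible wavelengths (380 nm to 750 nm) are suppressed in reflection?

Ray reflecting at the top interface goes from n = 1.0 toward n = 1.57: a half-wave phase shift.
Bottom surface (1.57 → 1.64): reflection off a higher-index medium gives a half-wave phase shift.
Net: no relative phase inversion (both shifts match).
With no net inversion, destructive interference in reflection requires 2 n t = (m + ½) λ.
λ = 2 n t / (m + ½) = 4453 / (m + ½) nm.
m=5: 810 nm (IR); m=6: 685 nm (visible); m=7: 594 nm (visible); m=8: 524 nm (visible); m=9: 469 nm (visible); m=10: 424 nm (visible); m=11: 387 nm (visible); m=12: 356 nm (UV).

6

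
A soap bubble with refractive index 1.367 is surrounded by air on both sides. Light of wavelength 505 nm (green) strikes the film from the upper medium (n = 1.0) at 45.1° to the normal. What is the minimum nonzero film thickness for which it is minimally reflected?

Ray reflecting at the top interface goes from n = 1.0 toward n = 1.367: a half-wave phase shift.
Bottom surface (1.367 → 1.0): reflection off a lower-index medium gives no phase shift.
Net: one phase inversion between the two reflected rays.
So the condition for destructive reflection is 2 n t cos θ_r = m λ.
Snell's law: 1.0 sin 45.1° = 1.367 sin θ_r → sin θ_r = 0.518, cos θ_r = 0.855.
Minimum nonzero at m = 1: t = λ / (2 n cos θ_r) = 505 / (2 × 1.367 × 0.855) = 216 nm.

216 nm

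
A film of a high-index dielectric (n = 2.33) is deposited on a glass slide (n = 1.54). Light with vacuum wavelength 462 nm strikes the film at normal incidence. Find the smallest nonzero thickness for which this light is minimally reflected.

At the upper boundary (n = 1.0 to n = 2.33) the reflected ray undergoes a half-wave phase shift.
Ray reflecting at the bottom interface goes from n = 2.33 toward n = 1.54: no phase shift.
The two reflections differ by half a wavelength.
With one net inversion, destructive interference in reflection requires 2 n t = m λ.
The smallest nonzero thickness corresponds to m = 1: t = m λ / (2 n) = 1.00 × 462 / (2 × 2.33) = 99.1 nm.

99.1 nm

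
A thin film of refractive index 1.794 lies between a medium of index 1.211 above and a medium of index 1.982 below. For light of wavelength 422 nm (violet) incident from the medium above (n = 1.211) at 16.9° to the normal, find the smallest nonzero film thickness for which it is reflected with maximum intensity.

At the upper boundary (n = 1.211 to n = 1.794) the reflected ray undergoes a half-wave phase shift.
Ray reflecting at the bottom interface goes from n = 1.794 toward n = 1.982: a half-wave phase shift.
Zero or two π shifts → no net half-wave offset.
With no net inversion, constructive interference in reflection requires 2 n t cos θ_r = m λ.
Snell's law: 1.211 sin 16.9° = 1.794 sin θ_r → sin θ_r = 0.196, cos θ_r = 0.981.
Minimum nonzero at m = 1: t = λ / (2 n cos θ_r) = 422 / (2 × 1.794 × 0.981) = 120 nm.

120 nm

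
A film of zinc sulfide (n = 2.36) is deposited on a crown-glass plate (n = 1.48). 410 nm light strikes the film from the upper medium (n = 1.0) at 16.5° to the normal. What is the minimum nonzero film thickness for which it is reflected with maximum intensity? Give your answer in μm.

0.0438 μm

Top surface (1.0 → 2.36): reflection off a higher-index medium gives a half-wave phase shift.
Ray reflecting at the bottom interface goes from n = 2.36 toward n = 1.48: no phase shift.
Exactly one π shift → a net half-wave offset.
With one net inversion, constructive interference in reflection requires 2 n t cos θ_r = (m + ½) λ.
Snell's law: 1.0 sin 16.5° = 2.36 sin θ_r → sin θ_r = 0.120, cos θ_r = 0.993.
Minimum at m = 0: t = λ / (4 n cos θ_r) = 410 / (4 × 2.36 × 0.993) = 43.8 nm.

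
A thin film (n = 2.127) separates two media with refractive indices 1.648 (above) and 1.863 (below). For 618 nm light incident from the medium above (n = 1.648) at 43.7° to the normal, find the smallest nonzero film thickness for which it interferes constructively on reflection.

Top surface (1.648 → 2.127): reflection off a higher-index medium gives a half-wave phase shift.
Bottom surface (2.127 → 1.863): reflection off a lower-index medium gives no phase shift.
Net: one phase inversion between the two reflected rays.
So the condition for constructive reflection is 2 n t cos θ_r = (m + ½) λ.
Snell's law: 1.648 sin 43.7° = 2.127 sin θ_r → sin θ_r = 0.535, cos θ_r = 0.845.
Minimum at m = 0: t = λ / (4 n cos θ_r) = 618 / (4 × 2.127 × 0.845) = 86.0 nm.

86.0 nm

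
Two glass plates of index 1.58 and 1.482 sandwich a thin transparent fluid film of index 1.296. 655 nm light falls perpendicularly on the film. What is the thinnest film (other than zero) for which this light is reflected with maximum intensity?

126 nm

Top surface (1.58 → 1.296): reflection off a lower-index medium gives no phase shift.
At the lower boundary (n = 1.296 to n = 1.482) the reflected ray undergoes a half-wave phase shift.
Net: one phase inversion between the two reflected rays.
With one net inversion, constructive interference in reflection requires 2 n t = (m + ½) λ.
Minimum at m = 0: t = λ / (4 n) = 655 / (4 × 1.296) = 126 nm.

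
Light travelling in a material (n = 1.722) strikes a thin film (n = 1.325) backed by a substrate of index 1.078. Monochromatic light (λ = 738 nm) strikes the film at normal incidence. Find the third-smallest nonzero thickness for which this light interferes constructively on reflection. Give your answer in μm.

0.835 μm

At the upper boundary (n = 1.722 to n = 1.325) the reflected ray undergoes no phase shift.
At the lower boundary (n = 1.325 to n = 1.078) the reflected ray undergoes no phase shift.
Net: no relative phase inversion (both shifts match).
With no net inversion, constructive interference in reflection requires 2 n t = m λ.
The third-smallest nonzero thickness corresponds to m = 3: t = m λ / (2 n) = 3.00 × 738 / (2 × 1.325) = 835 nm.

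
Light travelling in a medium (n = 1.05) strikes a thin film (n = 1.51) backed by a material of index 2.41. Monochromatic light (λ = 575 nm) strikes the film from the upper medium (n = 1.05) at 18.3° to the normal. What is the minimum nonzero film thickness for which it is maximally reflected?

195 nm

Top surface (1.05 → 1.51): reflection off a higher-index medium gives a half-wave phase shift.
At the lower boundary (n = 1.51 to n = 2.41) the reflected ray undergoes a half-wave phase shift.
Zero or two π shifts → no net half-wave offset.
For strong reflection here: 2 n t cos θ_r = m λ.
Snell's law: 1.05 sin 18.3° = 1.51 sin θ_r → sin θ_r = 0.218, cos θ_r = 0.976.
Minimum nonzero at m = 1: t = λ / (2 n cos θ_r) = 575 / (2 × 1.51 × 0.976) = 195 nm.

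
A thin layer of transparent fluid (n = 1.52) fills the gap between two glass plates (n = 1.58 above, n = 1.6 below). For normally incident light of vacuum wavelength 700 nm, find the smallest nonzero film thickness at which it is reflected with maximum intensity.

115 nm

At the upper boundary (n = 1.58 to n = 1.52) the reflected ray undergoes no phase shift.
Ray reflecting at the bottom interface goes from n = 1.52 toward n = 1.6: a half-wave phase shift.
Exactly one π shift → a net half-wave offset.
So the condition for constructive reflection is 2 n t = (m + ½) λ.
Minimum at m = 0: t = λ / (4 n) = 700 / (4 × 1.52) = 115 nm.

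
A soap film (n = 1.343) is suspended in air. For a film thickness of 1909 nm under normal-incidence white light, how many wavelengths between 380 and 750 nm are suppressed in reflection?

Ray reflecting at the top interface goes from n = 1.0 toward n = 1.343: a half-wave phase shift.
Bottom surface (1.343 → 1.0): reflection off a lower-index medium gives no phase shift.
The two reflections differ by half a wavelength.
With one net inversion, destructive interference in reflection requires 2 n t = m λ.
λ = 2 n t / m = 5128 / m nm.
m=6: 855 nm (IR); m=7: 733 nm (visible); m=8: 641 nm (visible); m=9: 570 nm (visible); m=10: 513 nm (visible); m=11: 466 nm (visible); m=12: 427 nm (visible); m=13: 394 nm (visible); m=14: 366 nm (UV).

7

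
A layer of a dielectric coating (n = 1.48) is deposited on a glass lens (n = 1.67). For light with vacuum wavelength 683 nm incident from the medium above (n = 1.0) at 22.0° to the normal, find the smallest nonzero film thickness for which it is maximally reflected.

239 nm

Top surface (1.0 → 1.48): reflection off a higher-index medium gives a half-wave phase shift.
Bottom surface (1.48 → 1.67): reflection off a higher-index medium gives a half-wave phase shift.
Net: no relative phase inversion (both shifts match).
With no net inversion, constructive interference in reflection requires 2 n t cos θ_r = m λ.
Snell's law: 1.0 sin 22.0° = 1.48 sin θ_r → sin θ_r = 0.253, cos θ_r = 0.967.
Minimum nonzero at m = 1: t = λ / (2 n cos θ_r) = 683 / (2 × 1.48 × 0.967) = 239 nm.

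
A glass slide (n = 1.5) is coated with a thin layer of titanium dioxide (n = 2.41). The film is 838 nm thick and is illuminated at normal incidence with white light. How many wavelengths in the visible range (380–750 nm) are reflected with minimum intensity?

Top surface (1.0 → 2.41): reflection off a higher-index medium gives a half-wave phase shift.
At the lower boundary (n = 2.41 to n = 1.5) the reflected ray undergoes no phase shift.
Exactly one π shift → a net half-wave offset.
So the condition for destructive reflection is 2 n t = m λ.
λ = 2 n t / m = 4039 / m nm.
m=5: 808 nm (IR); m=6: 673 nm (visible); m=7: 577 nm (visible); m=8: 505 nm (visible); m=9: 449 nm (visible); m=10: 404 nm (visible); m=11: 367 nm (UV).

5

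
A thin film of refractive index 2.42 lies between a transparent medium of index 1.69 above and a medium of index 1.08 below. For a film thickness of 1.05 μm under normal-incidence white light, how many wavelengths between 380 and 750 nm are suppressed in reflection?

Ray reflecting at the top interface goes from n = 1.69 toward n = 2.42: a half-wave phase shift.
Ray reflecting at the bottom interface goes from n = 2.42 toward n = 1.08: no phase shift.
The two reflections differ by half a wavelength.
For weak reflection here: 2 n t = m λ.
λ = 2 n t / m = 5082 / m nm.
m=6: 847 nm (IR); m=7: 726 nm (visible); m=8: 635 nm (visible); m=9: 565 nm (visible); m=10: 508 nm (visible); m=11: 462 nm (visible); m=12: 424 nm (visible); m=13: 391 nm (visible); m=14: 363 nm (UV).

7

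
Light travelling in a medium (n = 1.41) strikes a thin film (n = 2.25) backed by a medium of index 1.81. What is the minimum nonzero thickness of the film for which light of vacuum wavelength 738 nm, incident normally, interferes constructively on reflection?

82.0 nm

Top surface (1.41 → 2.25): reflection off a higher-index medium gives a half-wave phase shift.
At the lower boundary (n = 2.25 to n = 1.81) the reflected ray undergoes no phase shift.
The two reflections differ by half a wavelength.
With one net inversion, constructive interference in reflection requires 2 n t = (m + ½) λ.
Minimum at m = 0: t = λ / (4 n) = 738 / (4 × 2.25) = 82.0 nm.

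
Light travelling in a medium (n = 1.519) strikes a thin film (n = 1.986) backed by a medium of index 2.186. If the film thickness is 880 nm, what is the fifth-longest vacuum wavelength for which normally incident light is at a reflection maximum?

Top surface (1.519 → 1.986): reflection off a higher-index medium gives a half-wave phase shift.
Ray reflecting at the bottom interface goes from n = 1.986 toward n = 2.186: a half-wave phase shift.
The two reflections carry the same phase change, so no net offset.
So the condition for constructive reflection is 2 n t = m λ.
λ = 2 n t / m. The fifth-longest wavelength is m = 5: λ = 2 × 1.986 × 880 / 5.00 = 699 nm.

699 nm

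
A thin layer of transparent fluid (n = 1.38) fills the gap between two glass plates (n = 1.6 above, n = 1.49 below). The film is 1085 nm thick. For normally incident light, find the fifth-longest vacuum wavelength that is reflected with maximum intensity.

665 nm

Top surface (1.6 → 1.38): reflection off a lower-index medium gives no phase shift.
Ray reflecting at the bottom interface goes from n = 1.38 toward n = 1.49: a half-wave phase shift.
Net: one phase inversion between the two reflected rays.
So the condition for constructive reflection is 2 n t = (m + ½) λ.
λ = 2 n t / (m + ½). The fifth-longest wavelength is m = 4: λ = 2 × 1.38 × 1085 / 4.50 = 665 nm.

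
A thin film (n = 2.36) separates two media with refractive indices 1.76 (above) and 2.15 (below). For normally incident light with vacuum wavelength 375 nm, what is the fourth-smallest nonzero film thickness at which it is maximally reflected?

Top surface (1.76 → 2.36): reflection off a higher-index medium gives a half-wave phase shift.
Ray reflecting at the bottom interface goes from n = 2.36 toward n = 2.15: no phase shift.
Exactly one π shift → a net half-wave offset.
So the condition for constructive reflection is 2 n t = (m + ½) λ.
The fourth-smallest nonzero thickness corresponds to m = 3: t = (m + ½) λ / (2 n) = 3.50 × 375 / (2 × 2.36) = 278 nm.

278 nm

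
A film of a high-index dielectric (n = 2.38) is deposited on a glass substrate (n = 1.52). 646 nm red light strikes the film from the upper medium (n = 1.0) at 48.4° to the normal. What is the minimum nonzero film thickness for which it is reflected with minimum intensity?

143 nm

At the upper boundary (n = 1.0 to n = 2.38) the reflected ray undergoes a half-wave phase shift.
Ray reflecting at the bottom interface goes from n = 2.38 toward n = 1.52: no phase shift.
Net: one phase inversion between the two reflected rays.
With one net inversion, destructive interference in reflection requires 2 n t cos θ_r = m λ.
Snell's law: 1.0 sin 48.4° = 2.38 sin θ_r → sin θ_r = 0.314, cos θ_r = 0.949.
Minimum nonzero at m = 1: t = λ / (2 n cos θ_r) = 646 / (2 × 2.38 × 0.949) = 143 nm.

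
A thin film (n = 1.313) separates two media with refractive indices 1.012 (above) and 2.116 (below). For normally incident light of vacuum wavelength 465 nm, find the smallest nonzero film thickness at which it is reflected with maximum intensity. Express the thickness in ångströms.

1771 Å

Ray reflecting at the top interface goes from n = 1.012 toward n = 1.313: a half-wave phase shift.
Bottom surface (1.313 → 2.116): reflection off a higher-index medium gives a half-wave phase shift.
The two reflections carry the same phase change, so no net offset.
With no net inversion, constructive interference in reflection requires 2 n t = m λ.
Minimum nonzero at m = 1: t = λ / (2 n) = 465 / (2 × 1.313) = 177 nm.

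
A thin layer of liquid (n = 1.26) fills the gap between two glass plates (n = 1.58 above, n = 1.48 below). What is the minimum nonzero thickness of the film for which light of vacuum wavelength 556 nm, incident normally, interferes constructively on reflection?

At the upper boundary (n = 1.58 to n = 1.26) the reflected ray undergoes no phase shift.
At the lower boundary (n = 1.26 to n = 1.48) the reflected ray undergoes a half-wave phase shift.
The two reflections differ by half a wavelength.
So the condition for constructive reflection is 2 n t = (m + ½) λ.
Minimum at m = 0: t = λ / (4 n) = 556 / (4 × 1.26) = 110 nm.

110 nm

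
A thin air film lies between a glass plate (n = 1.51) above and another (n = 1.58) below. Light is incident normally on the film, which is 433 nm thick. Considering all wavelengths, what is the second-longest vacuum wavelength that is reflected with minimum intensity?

433 nm

Ray reflecting at the top interface goes from n = 1.51 toward n = 1.0: no phase shift.
Ray reflecting at the bottom interface goes from n = 1.0 toward n = 1.58: a half-wave phase shift.
Net: one phase inversion between the two reflected rays.
So the condition for destructive reflection is 2 n t = m λ.
λ = 2 n t / m. The second-longest wavelength is m = 2: λ = 2 × 1.0 × 433 / 2.00 = 433 nm.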